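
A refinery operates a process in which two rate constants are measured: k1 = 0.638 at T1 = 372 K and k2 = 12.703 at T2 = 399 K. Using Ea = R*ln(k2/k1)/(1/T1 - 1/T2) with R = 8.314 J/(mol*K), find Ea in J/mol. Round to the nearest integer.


Ea = R * ln(k2/k1) / (1/T1 - 1/T2)
ln(k2/k1) = ln(12.703/0.638) = 2.9912552
1/T1 - 1/T2 = 1/372 - 1/399 = 0.000181906379
Ea = 8.314 * 2.9912552 / 0.000181906379
Ea = 136715 J/mol


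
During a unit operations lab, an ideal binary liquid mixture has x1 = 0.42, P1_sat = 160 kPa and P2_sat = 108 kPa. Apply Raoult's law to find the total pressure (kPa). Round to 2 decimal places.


P = x1*P1_sat + x2*P2_sat
x2 = 1 - x1 = 1 - 0.42 = 0.58
P = 0.42*160 + 0.58*108
P = 67.2 + 62.64
P = 129.84 kPa


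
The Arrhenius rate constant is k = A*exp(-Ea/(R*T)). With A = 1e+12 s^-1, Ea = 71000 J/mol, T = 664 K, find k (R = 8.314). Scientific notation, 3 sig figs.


k = A * exp(-Ea/(R*T))
k = 1e+12 * exp(-71000 / (8.314 * 664))
k = 1e+12 * exp(-12.861163)
k = 2.60e+06


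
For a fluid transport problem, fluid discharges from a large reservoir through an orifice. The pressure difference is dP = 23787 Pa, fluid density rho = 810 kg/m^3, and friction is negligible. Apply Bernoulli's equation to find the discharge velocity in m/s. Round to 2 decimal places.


v = sqrt(2*dP/rho)
v = sqrt(2*23787/810)
v = sqrt(58.733333)
v = 7.66 m/s


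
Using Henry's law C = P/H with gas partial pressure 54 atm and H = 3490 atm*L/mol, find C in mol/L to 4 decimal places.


C = P / H
C = 54 / 3490
C = 0.0155 mol/L


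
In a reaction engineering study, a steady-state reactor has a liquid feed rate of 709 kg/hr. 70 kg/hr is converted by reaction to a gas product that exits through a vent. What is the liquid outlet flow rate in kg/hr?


Steady-state mass balance on the main outlet: F_out = F_in - F_removed
F_out = 709 - 70
F_out = 639 kg/hr


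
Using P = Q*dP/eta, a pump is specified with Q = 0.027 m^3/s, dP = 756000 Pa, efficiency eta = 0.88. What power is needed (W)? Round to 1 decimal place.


P = Q * dP / eta
P = 0.027 * 756000 / 0.88
P = 20412.0 / 0.88
P = 23195.5 W


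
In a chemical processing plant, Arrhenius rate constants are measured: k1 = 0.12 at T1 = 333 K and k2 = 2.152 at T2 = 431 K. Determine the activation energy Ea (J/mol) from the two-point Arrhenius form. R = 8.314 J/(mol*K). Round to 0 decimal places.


Ea = R * ln(k2/k1) / (1/T1 - 1/T2)
ln(k2/k1) = ln(2.152/0.12) = 2.8866612
1/T1 - 1/T2 = 1/333 - 1/431 = 0.000682817388
Ea = 8.314 * 2.8866612 / 0.000682817388
Ea = 35148 J/mol


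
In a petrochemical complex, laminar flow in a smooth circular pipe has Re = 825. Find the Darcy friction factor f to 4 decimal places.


f = 64 / Re
f = 64 / 825
f = 0.0776


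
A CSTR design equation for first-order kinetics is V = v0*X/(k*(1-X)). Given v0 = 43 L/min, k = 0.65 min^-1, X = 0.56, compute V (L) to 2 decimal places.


V = v0 * X / (k * (1 - X))
V = 43 * 0.56 / (0.65 * (1 - 0.56))
V = 24.08 / (0.65 * 0.44)
V = 24.08 / 0.286
V = 84.20 L


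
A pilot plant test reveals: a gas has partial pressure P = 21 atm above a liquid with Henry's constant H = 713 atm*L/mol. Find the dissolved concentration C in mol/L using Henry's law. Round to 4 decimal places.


C = P / H
C = 21 / 713
C = 0.0295 mol/L


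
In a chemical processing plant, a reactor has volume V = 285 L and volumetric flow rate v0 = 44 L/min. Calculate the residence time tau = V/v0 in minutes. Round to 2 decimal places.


tau = V / v0
tau = 285 / 44
tau = 6.48 min


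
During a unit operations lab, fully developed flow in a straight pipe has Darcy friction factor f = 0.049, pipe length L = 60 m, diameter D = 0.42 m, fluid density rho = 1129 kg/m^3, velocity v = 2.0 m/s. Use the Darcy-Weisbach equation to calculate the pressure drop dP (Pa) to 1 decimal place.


dP = f * (L/D) * (rho*v^2/2)
dP = 0.049 * (60/0.42) * (1129*2.0^2/2)
L/D = 142.85714286
rho*v^2/2 = 1129*4.0/2 = 2258.0
dP = 0.049 * 142.85714286 * 2258.0
dP = 15806.0 Pa


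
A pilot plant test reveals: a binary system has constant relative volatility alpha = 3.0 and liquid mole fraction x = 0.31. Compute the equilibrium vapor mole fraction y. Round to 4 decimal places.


y = alpha*x / (1 + (alpha-1)*x)
y = 3.0*0.31 / (1 + (3.0-1)*0.31)
y = 0.93 / (1 + 0.62)
y = 0.93 / 1.62
y = 0.5741


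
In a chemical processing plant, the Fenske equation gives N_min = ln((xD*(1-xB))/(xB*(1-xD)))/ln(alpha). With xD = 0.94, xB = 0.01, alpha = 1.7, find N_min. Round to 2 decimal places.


N_min = ln((xD*(1-xB))/(xB*(1-xD))) / ln(alpha)
Numerator inside ln: 0.9306 / 0.0006 = 1551.0
ln(1551.0) = 7.346655
ln(alpha) = ln(1.7) = 0.530628
N_min = 7.346655 / 0.530628 = 13.85


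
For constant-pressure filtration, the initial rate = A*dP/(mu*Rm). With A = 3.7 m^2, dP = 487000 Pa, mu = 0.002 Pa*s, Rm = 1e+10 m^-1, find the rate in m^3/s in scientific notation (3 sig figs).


rate = A * dP / (mu * Rm)
rate = 3.7 * 487000 / (0.002 * 1e+10)
rate = 1801900.0 / 2.000e+07
rate = 9.01e-02 m^3/s


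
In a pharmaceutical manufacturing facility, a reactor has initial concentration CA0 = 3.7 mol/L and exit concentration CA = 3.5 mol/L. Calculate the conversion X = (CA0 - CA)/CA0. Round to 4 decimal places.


X = (CA0 - CA) / CA0
X = (3.7 - 3.5) / 3.7
X = 0.2 / 3.7
X = 0.0541


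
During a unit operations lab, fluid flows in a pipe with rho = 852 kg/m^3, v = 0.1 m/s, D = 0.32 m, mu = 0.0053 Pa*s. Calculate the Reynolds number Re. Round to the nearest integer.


Re = rho * v * D / mu
Re = 852 * 0.1 * 0.32 / 0.0053
Re = 27.264 / 0.0053
Re = 5144


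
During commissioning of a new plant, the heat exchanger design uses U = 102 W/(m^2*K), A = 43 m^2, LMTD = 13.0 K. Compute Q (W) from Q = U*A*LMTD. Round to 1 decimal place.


Q = U * A * LMTD
Q = 102 * 43 * 13.0
Q = 57018.0 W


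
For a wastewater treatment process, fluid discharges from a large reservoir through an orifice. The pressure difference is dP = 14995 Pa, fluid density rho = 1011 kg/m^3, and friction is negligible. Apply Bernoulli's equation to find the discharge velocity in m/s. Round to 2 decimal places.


v = sqrt(2*dP/rho)
v = sqrt(2*14995/1011)
v = sqrt(29.663699)
v = 5.45 m/s


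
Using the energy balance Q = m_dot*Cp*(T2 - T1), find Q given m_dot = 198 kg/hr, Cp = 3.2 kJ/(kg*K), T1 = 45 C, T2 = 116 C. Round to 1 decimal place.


Q = m_dot * Cp * (T2 - T1)
Q = 198 * 3.2 * (116 - 45)
Q = 198 * 3.2 * 71
Q = 44985.6 kJ/hr


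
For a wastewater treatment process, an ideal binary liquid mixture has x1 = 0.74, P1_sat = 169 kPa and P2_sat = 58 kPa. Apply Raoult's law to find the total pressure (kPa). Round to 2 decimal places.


P = x1*P1_sat + x2*P2_sat
x2 = 1 - x1 = 1 - 0.74 = 0.26
P = 0.74*169 + 0.26*58
P = 125.06 + 15.08
P = 140.14 kPa


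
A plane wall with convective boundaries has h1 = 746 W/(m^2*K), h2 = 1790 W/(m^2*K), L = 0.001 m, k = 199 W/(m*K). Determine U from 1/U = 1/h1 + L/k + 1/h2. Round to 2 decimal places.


1/U = 1/h1 + L/k + 1/h2
1/U = 1/746 + 0.001/199 + 1/1790
1/U = 0.0013404826 + 5.0251e-06 + 0.0005586592
1/U = 0.0019041669
U = 525.16 W/(m^2*K)


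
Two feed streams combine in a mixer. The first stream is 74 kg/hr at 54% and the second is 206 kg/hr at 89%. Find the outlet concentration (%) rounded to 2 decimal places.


Mass balance on solute: F1*x1 + F2*x2 = F3*x3
F3 = F1 + F2 = 74 + 206 = 280 kg/hr
x3 = (F1*x1 + F2*x2)/F3
x3 = (74*0.54 + 206*0.89) / 280
x3 = 79.75%


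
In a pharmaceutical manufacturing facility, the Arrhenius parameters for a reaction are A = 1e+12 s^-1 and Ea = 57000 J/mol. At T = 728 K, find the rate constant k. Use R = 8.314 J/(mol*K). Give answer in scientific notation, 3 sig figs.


k = A * exp(-Ea/(R*T))
k = 1e+12 * exp(-57000 / (8.314 * 728))
k = 1e+12 * exp(-9.417453)
k = 8.13e+07


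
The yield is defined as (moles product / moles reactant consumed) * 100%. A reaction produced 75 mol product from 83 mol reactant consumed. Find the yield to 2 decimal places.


Yield = (moles product / moles consumed) * 100%
Yield = (75 / 83) * 100
Yield = 0.9036 * 100
Yield = 90.36%


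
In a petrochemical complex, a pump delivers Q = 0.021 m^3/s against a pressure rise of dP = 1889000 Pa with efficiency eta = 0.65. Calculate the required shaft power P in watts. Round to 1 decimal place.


P = Q * dP / eta
P = 0.021 * 1889000 / 0.65
P = 39669.0 / 0.65
P = 61029.2 W


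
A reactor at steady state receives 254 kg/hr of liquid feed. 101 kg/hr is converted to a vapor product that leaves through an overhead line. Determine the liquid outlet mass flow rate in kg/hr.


Steady-state mass balance on the main outlet: F_out = F_in - F_removed
F_out = 254 - 101
F_out = 153 kg/hr


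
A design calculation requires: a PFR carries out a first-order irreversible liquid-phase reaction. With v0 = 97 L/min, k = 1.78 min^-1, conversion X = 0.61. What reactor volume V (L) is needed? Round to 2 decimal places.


V = (v0/k) * ln(1/(1-X))
V = (97/1.78) * ln(1/(1-0.61))
V = 54.494382 * ln(2.564103)
V = 54.494382 * 0.941609
V = 51.31 L


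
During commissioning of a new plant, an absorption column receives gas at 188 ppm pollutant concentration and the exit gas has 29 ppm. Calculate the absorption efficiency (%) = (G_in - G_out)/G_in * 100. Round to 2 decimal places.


Efficiency = (G_in - G_out) / G_in * 100%
Efficiency = (188 - 29) / 188 * 100
Efficiency = 159 / 188 * 100
Efficiency = 84.57%


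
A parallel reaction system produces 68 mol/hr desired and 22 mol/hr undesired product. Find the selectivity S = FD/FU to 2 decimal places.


S = desired product rate / undesired product rate
S = 68 / 22
S = 3.09


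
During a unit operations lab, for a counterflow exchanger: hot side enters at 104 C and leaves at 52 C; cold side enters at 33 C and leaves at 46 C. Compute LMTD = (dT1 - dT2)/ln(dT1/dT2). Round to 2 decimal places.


dT1 = Th_in - Tc_out = 104 - 46 = 58
dT2 = Th_out - Tc_in = 52 - 33 = 19
LMTD = (dT1 - dT2) / ln(dT1/dT2)
LMTD = (58 - 19) / ln(58/19)
LMTD = 34.95 K


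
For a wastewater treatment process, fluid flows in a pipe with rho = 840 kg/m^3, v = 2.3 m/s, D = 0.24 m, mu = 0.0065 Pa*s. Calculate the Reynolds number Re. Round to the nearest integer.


Re = rho * v * D / mu
Re = 840 * 2.3 * 0.24 / 0.0065
Re = 463.68 / 0.0065
Re = 71335


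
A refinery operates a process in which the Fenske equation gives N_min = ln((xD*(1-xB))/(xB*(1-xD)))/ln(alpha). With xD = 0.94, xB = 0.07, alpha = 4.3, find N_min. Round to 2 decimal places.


N_min = ln((xD*(1-xB))/(xB*(1-xD))) / ln(alpha)
Numerator inside ln: 0.8742 / 0.0042 = 208.142857
ln(208.142857) = 5.338225
ln(alpha) = ln(4.3) = 1.458615
N_min = 5.338225 / 1.458615 = 3.66


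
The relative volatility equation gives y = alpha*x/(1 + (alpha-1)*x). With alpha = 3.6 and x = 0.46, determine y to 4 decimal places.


y = alpha*x / (1 + (alpha-1)*x)
y = 3.6*0.46 / (1 + (3.6-1)*0.46)
y = 1.656 / (1 + 1.196)
y = 1.656 / 2.196
y = 0.7541


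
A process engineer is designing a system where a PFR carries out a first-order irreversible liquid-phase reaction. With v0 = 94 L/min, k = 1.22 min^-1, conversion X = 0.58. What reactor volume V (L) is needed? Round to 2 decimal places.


V = (v0/k) * ln(1/(1-X))
V = (94/1.22) * ln(1/(1-0.58))
V = 77.04918 * ln(2.380952)
V = 77.04918 * 0.8675
V = 66.84 L


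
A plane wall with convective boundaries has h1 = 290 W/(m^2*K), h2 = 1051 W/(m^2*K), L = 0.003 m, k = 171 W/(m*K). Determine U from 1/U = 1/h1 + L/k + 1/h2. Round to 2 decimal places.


1/U = 1/h1 + L/k + 1/h2
1/U = 1/290 + 0.003/171 + 1/1051
1/U = 0.0034482759 + 1.75439e-05 + 0.0009514748
1/U = 0.0044172946
U = 226.38 W/(m^2*K)


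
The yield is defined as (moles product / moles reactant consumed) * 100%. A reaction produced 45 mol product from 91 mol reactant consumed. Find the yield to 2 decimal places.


Yield = (moles product / moles consumed) * 100%
Yield = (45 / 91) * 100
Yield = 0.4945 * 100
Yield = 49.45%


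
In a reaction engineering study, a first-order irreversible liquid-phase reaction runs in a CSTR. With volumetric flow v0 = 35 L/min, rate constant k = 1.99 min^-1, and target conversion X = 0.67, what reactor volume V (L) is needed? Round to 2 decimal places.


V = v0 * X / (k * (1 - X))
V = 35 * 0.67 / (1.99 * (1 - 0.67))
V = 23.45 / (1.99 * 0.33)
V = 23.45 / 0.6567
V = 35.71 L


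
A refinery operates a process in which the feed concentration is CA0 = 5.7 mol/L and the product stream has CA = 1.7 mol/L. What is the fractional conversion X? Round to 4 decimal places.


X = (CA0 - CA) / CA0
X = (5.7 - 1.7) / 5.7
X = 4.0 / 5.7
X = 0.7018


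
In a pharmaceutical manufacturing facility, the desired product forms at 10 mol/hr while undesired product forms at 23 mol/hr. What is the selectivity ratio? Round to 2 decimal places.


S = desired product rate / undesired product rate
S = 10 / 23
S = 0.43


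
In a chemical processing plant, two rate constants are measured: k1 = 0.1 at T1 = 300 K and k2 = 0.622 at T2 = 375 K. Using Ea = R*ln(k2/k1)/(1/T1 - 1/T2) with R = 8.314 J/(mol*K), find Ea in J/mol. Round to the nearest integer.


Ea = R * ln(k2/k1) / (1/T1 - 1/T2)
ln(k2/k1) = ln(0.622/0.1) = 1.8277699
1/T1 - 1/T2 = 1/300 - 1/375 = 0.000666666667
Ea = 8.314 * 1.8277699 / 0.000666666667
Ea = 22794 J/mol


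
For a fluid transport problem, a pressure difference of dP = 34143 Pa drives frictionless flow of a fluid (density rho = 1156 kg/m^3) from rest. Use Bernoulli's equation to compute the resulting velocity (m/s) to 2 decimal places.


v = sqrt(2*dP/rho)
v = sqrt(2*34143/1156)
v = sqrt(59.070934)
v = 7.69 m/s


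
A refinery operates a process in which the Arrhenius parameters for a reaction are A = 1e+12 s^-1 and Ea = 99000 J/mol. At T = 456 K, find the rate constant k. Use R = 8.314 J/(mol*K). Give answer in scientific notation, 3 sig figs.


k = A * exp(-Ea/(R*T))
k = 1e+12 * exp(-99000 / (8.314 * 456))
k = 1e+12 * exp(-26.113214)
k = 4.56e+00


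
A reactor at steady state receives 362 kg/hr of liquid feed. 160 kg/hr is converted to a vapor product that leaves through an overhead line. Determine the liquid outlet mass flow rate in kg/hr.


Steady-state mass balance on the main outlet: F_out = F_in - F_removed
F_out = 362 - 160
F_out = 202 kg/hr


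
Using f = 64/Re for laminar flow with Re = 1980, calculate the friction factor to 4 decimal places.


f = 64 / Re
f = 64 / 1980
f = 0.0323


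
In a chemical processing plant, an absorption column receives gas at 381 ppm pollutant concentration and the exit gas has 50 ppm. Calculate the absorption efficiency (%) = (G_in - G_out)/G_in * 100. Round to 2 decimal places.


Efficiency = (G_in - G_out) / G_in * 100%
Efficiency = (381 - 50) / 381 * 100
Efficiency = 331 / 381 * 100
Efficiency = 86.88%


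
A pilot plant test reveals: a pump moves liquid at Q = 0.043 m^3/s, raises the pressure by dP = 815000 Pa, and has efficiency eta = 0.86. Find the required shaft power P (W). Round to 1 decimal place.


P = Q * dP / eta
P = 0.043 * 815000 / 0.86
P = 35045.0 / 0.86
P = 40750.0 W


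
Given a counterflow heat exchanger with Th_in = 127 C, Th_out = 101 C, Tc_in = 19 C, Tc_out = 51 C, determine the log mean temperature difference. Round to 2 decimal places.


dT1 = Th_in - Tc_out = 127 - 51 = 76
dT2 = Th_out - Tc_in = 101 - 19 = 82
LMTD = (dT1 - dT2) / ln(dT1/dT2)
LMTD = (76 - 82) / ln(76/82)
LMTD = 78.96 K


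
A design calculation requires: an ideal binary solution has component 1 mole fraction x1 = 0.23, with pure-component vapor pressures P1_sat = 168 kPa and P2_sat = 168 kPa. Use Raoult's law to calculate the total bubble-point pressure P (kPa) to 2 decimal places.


P = x1*P1_sat + x2*P2_sat
x2 = 1 - x1 = 1 - 0.23 = 0.77
P = 0.23*168 + 0.77*168
P = 38.64 + 129.36
P = 168.00 kPa


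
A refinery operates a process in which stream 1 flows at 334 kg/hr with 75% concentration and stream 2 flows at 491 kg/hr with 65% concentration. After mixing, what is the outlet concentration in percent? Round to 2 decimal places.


Mass balance on solute: F1*x1 + F2*x2 = F3*x3
F3 = F1 + F2 = 334 + 491 = 825 kg/hr
x3 = (F1*x1 + F2*x2)/F3
x3 = (334*0.75 + 491*0.65) / 825
x3 = 69.05%


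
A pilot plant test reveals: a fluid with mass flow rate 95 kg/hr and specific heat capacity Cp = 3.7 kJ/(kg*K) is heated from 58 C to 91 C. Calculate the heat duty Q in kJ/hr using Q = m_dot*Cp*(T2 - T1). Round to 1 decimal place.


Q = m_dot * Cp * (T2 - T1)
Q = 95 * 3.7 * (91 - 58)
Q = 95 * 3.7 * 33
Q = 11599.5 kJ/hr


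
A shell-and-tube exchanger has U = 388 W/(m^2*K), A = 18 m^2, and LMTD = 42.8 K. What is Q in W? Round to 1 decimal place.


Q = U * A * LMTD
Q = 388 * 18 * 42.8
Q = 298915.2 W


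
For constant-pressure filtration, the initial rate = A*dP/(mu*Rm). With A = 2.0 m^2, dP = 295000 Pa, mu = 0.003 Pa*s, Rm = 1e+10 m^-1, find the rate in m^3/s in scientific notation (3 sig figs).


rate = A * dP / (mu * Rm)
rate = 2.0 * 295000 / (0.003 * 1e+10)
rate = 590000.0 / 3.000e+07
rate = 1.97e-02 m^3/s


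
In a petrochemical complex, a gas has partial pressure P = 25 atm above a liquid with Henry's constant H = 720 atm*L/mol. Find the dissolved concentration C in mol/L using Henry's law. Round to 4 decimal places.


C = P / H
C = 25 / 720
C = 0.0347 mol/L


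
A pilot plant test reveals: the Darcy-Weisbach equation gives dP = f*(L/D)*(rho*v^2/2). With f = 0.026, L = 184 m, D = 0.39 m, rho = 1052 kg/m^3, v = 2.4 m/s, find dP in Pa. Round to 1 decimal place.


dP = f * (L/D) * (rho*v^2/2)
dP = 0.026 * (184/0.39) * (1052*2.4^2/2)
L/D = 471.79487179
rho*v^2/2 = 1052*5.76/2 = 3029.76
dP = 0.026 * 471.79487179 * 3029.76
dP = 37165.1 Pa


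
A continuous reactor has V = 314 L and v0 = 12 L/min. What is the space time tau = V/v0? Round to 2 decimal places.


tau = V / v0
tau = 314 / 12
tau = 26.17 min


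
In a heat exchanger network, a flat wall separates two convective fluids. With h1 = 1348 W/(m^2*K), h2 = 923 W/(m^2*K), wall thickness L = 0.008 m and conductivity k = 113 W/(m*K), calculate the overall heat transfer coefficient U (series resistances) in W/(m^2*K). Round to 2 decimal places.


1/U = 1/h1 + L/k + 1/h2
1/U = 1/1348 + 0.008/113 + 1/923
1/U = 0.0007418398 + 7.07965e-05 + 0.0010834236
1/U = 0.0018960599
U = 527.41 W/(m^2*K)


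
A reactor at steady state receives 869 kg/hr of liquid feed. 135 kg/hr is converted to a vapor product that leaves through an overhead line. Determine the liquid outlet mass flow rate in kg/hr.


Steady-state mass balance on the main outlet: F_out = F_in - F_removed
F_out = 869 - 135
F_out = 734 kg/hr


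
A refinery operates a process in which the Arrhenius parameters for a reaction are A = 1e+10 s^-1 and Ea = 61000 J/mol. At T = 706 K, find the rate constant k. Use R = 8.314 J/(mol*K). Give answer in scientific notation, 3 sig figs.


k = A * exp(-Ea/(R*T))
k = 1e+10 * exp(-61000 / (8.314 * 706))
k = 1e+10 * exp(-10.392382)
k = 3.07e+05


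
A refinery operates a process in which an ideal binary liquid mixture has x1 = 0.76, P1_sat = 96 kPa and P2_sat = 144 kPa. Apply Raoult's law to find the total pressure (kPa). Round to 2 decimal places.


P = x1*P1_sat + x2*P2_sat
x2 = 1 - x1 = 1 - 0.76 = 0.24
P = 0.76*96 + 0.24*144
P = 72.96 + 34.56
P = 107.52 kPa


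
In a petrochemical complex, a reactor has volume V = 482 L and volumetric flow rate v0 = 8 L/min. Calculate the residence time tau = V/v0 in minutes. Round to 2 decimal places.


tau = V / v0
tau = 482 / 8
tau = 60.25 min


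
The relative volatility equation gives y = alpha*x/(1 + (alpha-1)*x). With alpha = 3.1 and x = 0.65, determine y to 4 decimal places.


y = alpha*x / (1 + (alpha-1)*x)
y = 3.1*0.65 / (1 + (3.1-1)*0.65)
y = 2.015 / (1 + 1.365)
y = 2.015 / 2.365
y = 0.8520


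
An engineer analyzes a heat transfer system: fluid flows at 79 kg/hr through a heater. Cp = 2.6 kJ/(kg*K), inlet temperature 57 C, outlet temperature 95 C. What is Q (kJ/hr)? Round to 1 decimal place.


Q = m_dot * Cp * (T2 - T1)
Q = 79 * 2.6 * (95 - 57)
Q = 79 * 2.6 * 38
Q = 7805.2 kJ/hr


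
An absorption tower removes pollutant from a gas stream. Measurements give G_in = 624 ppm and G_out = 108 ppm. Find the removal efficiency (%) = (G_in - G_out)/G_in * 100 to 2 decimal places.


Efficiency = (G_in - G_out) / G_in * 100%
Efficiency = (624 - 108) / 624 * 100
Efficiency = 516 / 624 * 100
Efficiency = 82.69%


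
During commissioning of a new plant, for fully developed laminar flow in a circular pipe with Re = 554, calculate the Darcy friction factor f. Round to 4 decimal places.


f = 64 / Re
f = 64 / 554
f = 0.1155


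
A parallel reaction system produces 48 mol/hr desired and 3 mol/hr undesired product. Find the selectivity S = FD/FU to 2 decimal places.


S = desired product rate / undesired product rate
S = 48 / 3
S = 16.00


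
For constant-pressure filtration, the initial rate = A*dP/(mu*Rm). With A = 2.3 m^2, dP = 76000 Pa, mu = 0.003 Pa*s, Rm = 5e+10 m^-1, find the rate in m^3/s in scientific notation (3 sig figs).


rate = A * dP / (mu * Rm)
rate = 2.3 * 76000 / (0.003 * 5e+10)
rate = 174800.0 / 1.500e+08
rate = 1.17e-03 m^3/s


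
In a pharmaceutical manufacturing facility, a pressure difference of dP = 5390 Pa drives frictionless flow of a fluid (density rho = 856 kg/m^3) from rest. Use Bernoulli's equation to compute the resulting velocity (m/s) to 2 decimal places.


v = sqrt(2*dP/rho)
v = sqrt(2*5390/856)
v = sqrt(12.593458)
v = 3.55 m/s


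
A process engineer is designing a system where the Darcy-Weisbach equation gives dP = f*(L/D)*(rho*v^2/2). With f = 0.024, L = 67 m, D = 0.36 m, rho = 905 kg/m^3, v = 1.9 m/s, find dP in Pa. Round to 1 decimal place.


dP = f * (L/D) * (rho*v^2/2)
dP = 0.024 * (67/0.36) * (905*1.9^2/2)
L/D = 186.11111111
rho*v^2/2 = 905*3.61/2 = 1633.525
dP = 0.024 * 186.11111111 * 1633.525
dP = 7296.4 Pa


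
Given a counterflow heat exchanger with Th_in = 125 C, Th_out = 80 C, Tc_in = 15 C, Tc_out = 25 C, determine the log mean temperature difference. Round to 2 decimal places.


dT1 = Th_in - Tc_out = 125 - 25 = 100
dT2 = Th_out - Tc_in = 80 - 15 = 65
LMTD = (dT1 - dT2) / ln(dT1/dT2)
LMTD = (100 - 65) / ln(100/65)
LMTD = 81.25 K


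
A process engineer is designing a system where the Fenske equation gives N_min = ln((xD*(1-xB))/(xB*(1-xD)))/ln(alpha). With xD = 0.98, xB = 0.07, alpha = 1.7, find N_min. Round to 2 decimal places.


N_min = ln((xD*(1-xB))/(xB*(1-xD))) / ln(alpha)
Numerator inside ln: 0.9114 / 0.0014 = 651.0
ln(651.0) = 6.47851
ln(alpha) = ln(1.7) = 0.530628
N_min = 6.47851 / 0.530628 = 12.21


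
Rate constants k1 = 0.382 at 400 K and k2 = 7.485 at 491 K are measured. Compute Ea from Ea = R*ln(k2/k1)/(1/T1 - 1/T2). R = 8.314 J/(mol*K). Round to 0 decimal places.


Ea = R * ln(k2/k1) / (1/T1 - 1/T2)
ln(k2/k1) = ln(7.485/0.382) = 2.9752357
1/T1 - 1/T2 = 1/400 - 1/491 = 0.000463340122
Ea = 8.314 * 2.9752357 / 0.000463340122
Ea = 53387 J/mol


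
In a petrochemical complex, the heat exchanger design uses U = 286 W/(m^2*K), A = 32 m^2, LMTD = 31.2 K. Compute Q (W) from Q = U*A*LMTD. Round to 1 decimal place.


Q = U * A * LMTD
Q = 286 * 32 * 31.2
Q = 285542.4 W


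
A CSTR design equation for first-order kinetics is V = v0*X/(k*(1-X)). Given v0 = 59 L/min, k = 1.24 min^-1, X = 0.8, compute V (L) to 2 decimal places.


V = v0 * X / (k * (1 - X))
V = 59 * 0.8 / (1.24 * (1 - 0.8))
V = 47.2 / (1.24 * 0.2)
V = 47.2 / 0.248
V = 190.32 L


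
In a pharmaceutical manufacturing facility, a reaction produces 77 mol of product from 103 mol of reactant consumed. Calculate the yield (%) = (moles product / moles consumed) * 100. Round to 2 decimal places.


Yield = (moles product / moles consumed) * 100%
Yield = (77 / 103) * 100
Yield = 0.7476 * 100
Yield = 74.76%


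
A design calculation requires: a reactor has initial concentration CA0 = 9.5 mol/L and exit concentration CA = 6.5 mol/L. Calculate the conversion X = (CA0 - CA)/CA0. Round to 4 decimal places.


X = (CA0 - CA) / CA0
X = (9.5 - 6.5) / 9.5
X = 3.0 / 9.5
X = 0.3158


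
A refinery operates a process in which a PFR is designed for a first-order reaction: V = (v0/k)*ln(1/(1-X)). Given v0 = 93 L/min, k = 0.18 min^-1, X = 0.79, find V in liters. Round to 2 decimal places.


V = (v0/k) * ln(1/(1-X))
V = (93/0.18) * ln(1/(1-0.79))
V = 516.666667 * ln(4.761905)
V = 516.666667 * 1.560648
V = 806.33 L


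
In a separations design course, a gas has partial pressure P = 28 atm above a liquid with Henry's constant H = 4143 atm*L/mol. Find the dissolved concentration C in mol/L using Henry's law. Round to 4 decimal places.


C = P / H
C = 28 / 4143
C = 0.0068 mol/L


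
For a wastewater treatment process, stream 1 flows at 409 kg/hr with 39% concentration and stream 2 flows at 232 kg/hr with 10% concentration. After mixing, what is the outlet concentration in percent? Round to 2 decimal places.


Mass balance on solute: F1*x1 + F2*x2 = F3*x3
F3 = F1 + F2 = 409 + 232 = 641 kg/hr
x3 = (F1*x1 + F2*x2)/F3
x3 = (409*0.39 + 232*0.1) / 641
x3 = 28.50%


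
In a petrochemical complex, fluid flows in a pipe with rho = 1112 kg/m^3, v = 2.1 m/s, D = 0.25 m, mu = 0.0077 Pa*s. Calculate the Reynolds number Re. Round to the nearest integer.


Re = rho * v * D / mu
Re = 1112 * 2.1 * 0.25 / 0.0077
Re = 583.8 / 0.0077
Re = 75818


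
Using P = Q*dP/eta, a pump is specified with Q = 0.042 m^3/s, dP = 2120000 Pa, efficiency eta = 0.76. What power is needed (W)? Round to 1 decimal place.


P = Q * dP / eta
P = 0.042 * 2120000 / 0.76
P = 89040.0 / 0.76
P = 117157.9 W


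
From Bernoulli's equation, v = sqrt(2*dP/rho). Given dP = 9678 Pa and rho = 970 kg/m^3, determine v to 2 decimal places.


v = sqrt(2*dP/rho)
v = sqrt(2*9678/970)
v = sqrt(19.954639)
v = 4.47 m/s


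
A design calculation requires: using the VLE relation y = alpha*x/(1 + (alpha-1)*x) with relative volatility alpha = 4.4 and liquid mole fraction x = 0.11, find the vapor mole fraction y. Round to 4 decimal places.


y = alpha*x / (1 + (alpha-1)*x)
y = 4.4*0.11 / (1 + (4.4-1)*0.11)
y = 0.484 / (1 + 0.374)
y = 0.484 / 1.374
y = 0.3523


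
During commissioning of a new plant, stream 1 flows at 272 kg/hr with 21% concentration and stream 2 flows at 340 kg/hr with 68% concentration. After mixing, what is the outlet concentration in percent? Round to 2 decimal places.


Mass balance on solute: F1*x1 + F2*x2 = F3*x3
F3 = F1 + F2 = 272 + 340 = 612 kg/hr
x3 = (F1*x1 + F2*x2)/F3
x3 = (272*0.21 + 340*0.68) / 612
x3 = 47.11%


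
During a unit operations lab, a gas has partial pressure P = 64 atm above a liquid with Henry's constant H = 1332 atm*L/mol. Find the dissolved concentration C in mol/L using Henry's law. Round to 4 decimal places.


C = P / H
C = 64 / 1332
C = 0.0480 mol/L


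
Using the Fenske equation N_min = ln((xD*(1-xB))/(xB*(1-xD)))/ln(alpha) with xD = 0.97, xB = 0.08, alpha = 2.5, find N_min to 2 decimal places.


N_min = ln((xD*(1-xB))/(xB*(1-xD))) / ln(alpha)
Numerator inside ln: 0.8924 / 0.0024 = 371.833333
ln(371.833333) = 5.918446
ln(alpha) = ln(2.5) = 0.916291
N_min = 5.918446 / 0.916291 = 6.46


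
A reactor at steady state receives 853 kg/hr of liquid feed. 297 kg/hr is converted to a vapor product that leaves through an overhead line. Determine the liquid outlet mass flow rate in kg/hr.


Steady-state mass balance on the main outlet: F_out = F_in - F_removed
F_out = 853 - 297
F_out = 556 kg/hr


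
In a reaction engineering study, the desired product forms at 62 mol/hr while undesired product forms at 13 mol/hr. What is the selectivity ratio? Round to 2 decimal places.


S = desired product rate / undesired product rate
S = 62 / 13
S = 4.77


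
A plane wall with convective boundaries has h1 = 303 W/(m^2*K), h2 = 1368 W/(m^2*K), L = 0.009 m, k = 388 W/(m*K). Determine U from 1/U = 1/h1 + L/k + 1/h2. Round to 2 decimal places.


1/U = 1/h1 + L/k + 1/h2
1/U = 1/303 + 0.009/388 + 1/1368
1/U = 0.00330033 + 2.31959e-05 + 0.0007309942
1/U = 0.0040545201
U = 246.64 W/(m^2*K)


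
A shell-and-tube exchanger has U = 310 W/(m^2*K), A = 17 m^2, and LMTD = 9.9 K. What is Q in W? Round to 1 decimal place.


Q = U * A * LMTD
Q = 310 * 17 * 9.9
Q = 52173.0 W


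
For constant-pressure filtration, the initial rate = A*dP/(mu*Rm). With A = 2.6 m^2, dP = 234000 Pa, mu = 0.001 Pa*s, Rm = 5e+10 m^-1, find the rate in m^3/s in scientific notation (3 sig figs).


rate = A * dP / (mu * Rm)
rate = 2.6 * 234000 / (0.001 * 5e+10)
rate = 608400.0 / 5.000e+07
rate = 1.22e-02 m^3/s


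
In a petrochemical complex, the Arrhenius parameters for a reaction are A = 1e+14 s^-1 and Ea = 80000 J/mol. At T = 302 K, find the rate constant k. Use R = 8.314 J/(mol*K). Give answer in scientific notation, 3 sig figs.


k = A * exp(-Ea/(R*T))
k = 1e+14 * exp(-80000 / (8.314 * 302))
k = 1e+14 * exp(-31.861999)
k = 1.45e+00


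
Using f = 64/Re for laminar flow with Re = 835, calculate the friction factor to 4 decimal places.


f = 64 / Re
f = 64 / 835
f = 0.0766


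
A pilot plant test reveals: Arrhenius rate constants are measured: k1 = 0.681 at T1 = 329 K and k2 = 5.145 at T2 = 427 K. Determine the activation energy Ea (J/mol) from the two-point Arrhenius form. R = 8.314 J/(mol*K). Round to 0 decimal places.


Ea = R * ln(k2/k1) / (1/T1 - 1/T2)
ln(k2/k1) = ln(5.145/0.681) = 2.0222183
1/T1 - 1/T2 = 1/329 - 1/427 = 0.000697593303
Ea = 8.314 * 2.0222183 / 0.000697593303
Ea = 24101 J/mol


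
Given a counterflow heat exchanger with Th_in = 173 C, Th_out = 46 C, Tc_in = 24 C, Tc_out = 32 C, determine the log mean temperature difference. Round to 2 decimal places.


dT1 = Th_in - Tc_out = 173 - 32 = 141
dT2 = Th_out - Tc_in = 46 - 24 = 22
LMTD = (dT1 - dT2) / ln(dT1/dT2)
LMTD = (141 - 22) / ln(141/22)
LMTD = 64.06 K


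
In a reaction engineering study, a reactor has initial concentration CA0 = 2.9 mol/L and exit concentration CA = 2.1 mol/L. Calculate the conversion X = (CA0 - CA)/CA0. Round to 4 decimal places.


X = (CA0 - CA) / CA0
X = (2.9 - 2.1) / 2.9
X = 0.8 / 2.9
X = 0.2759


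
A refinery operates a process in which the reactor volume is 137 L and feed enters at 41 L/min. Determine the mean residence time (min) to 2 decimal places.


tau = V / v0
tau = 137 / 41
tau = 3.34 min


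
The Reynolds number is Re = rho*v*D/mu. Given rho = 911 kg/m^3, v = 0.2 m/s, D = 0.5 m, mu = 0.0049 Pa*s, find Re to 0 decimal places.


Re = rho * v * D / mu
Re = 911 * 0.2 * 0.5 / 0.0049
Re = 91.1 / 0.0049
Re = 18592


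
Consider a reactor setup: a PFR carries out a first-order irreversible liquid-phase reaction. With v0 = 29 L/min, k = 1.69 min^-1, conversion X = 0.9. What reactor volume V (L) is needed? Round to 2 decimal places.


V = (v0/k) * ln(1/(1-X))
V = (29/1.69) * ln(1/(1-0.9))
V = 17.159763 * ln(10.0)
V = 17.159763 * 2.302585
V = 39.51 L


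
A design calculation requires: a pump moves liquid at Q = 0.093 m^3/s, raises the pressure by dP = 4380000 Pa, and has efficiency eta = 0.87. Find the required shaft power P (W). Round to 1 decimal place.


P = Q * dP / eta
P = 0.093 * 4380000 / 0.87
P = 407340.0 / 0.87
P = 468206.9 W


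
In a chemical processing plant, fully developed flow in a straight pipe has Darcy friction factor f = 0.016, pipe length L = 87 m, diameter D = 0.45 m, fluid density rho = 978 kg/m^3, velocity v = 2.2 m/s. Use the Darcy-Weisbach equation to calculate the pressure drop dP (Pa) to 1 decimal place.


dP = f * (L/D) * (rho*v^2/2)
dP = 0.016 * (87/0.45) * (978*2.2^2/2)
L/D = 193.33333333
rho*v^2/2 = 978*4.84/2 = 2366.76
dP = 0.016 * 193.33333333 * 2366.76
dP = 7321.2 Pa


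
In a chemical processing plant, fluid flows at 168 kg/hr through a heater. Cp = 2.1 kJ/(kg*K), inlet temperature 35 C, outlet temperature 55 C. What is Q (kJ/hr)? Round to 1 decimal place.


Q = m_dot * Cp * (T2 - T1)
Q = 168 * 2.1 * (55 - 35)
Q = 168 * 2.1 * 20
Q = 7056.0 kJ/hr


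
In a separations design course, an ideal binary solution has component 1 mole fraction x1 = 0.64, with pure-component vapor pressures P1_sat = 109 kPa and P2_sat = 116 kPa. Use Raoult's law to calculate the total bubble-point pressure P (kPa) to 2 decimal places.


P = x1*P1_sat + x2*P2_sat
x2 = 1 - x1 = 1 - 0.64 = 0.36
P = 0.64*109 + 0.36*116
P = 69.76 + 41.76
P = 111.52 kPa


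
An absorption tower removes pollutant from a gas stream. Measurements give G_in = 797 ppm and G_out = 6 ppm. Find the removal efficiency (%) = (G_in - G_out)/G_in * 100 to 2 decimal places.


Efficiency = (G_in - G_out) / G_in * 100%
Efficiency = (797 - 6) / 797 * 100
Efficiency = 791 / 797 * 100
Efficiency = 99.25%


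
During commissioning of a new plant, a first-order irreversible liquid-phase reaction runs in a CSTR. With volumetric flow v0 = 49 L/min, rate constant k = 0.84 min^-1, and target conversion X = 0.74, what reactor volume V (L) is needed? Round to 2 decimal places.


V = v0 * X / (k * (1 - X))
V = 49 * 0.74 / (0.84 * (1 - 0.74))
V = 36.26 / (0.84 * 0.26)
V = 36.26 / 0.2184
V = 166.03 L


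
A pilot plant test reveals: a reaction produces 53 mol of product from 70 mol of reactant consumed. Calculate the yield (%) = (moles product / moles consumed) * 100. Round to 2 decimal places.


Yield = (moles product / moles consumed) * 100%
Yield = (53 / 70) * 100
Yield = 0.7571 * 100
Yield = 75.71%


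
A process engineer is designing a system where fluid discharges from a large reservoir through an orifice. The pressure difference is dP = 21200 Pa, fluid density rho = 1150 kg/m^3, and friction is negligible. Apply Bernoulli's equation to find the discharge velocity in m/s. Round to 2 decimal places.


v = sqrt(2*dP/rho)
v = sqrt(2*21200/1150)
v = sqrt(36.869565)
v = 6.07 m/s


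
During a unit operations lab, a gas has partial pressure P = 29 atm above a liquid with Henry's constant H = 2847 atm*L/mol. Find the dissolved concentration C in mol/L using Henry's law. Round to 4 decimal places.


C = P / H
C = 29 / 2847
C = 0.0102 mol/L


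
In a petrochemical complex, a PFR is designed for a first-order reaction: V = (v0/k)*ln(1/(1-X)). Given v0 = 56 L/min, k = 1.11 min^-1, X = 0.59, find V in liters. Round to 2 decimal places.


V = (v0/k) * ln(1/(1-X))
V = (56/1.11) * ln(1/(1-0.59))
V = 50.45045 * ln(2.439024)
V = 50.45045 * 0.891598
V = 44.98 L


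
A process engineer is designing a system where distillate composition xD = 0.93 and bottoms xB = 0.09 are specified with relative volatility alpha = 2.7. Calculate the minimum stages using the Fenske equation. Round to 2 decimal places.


N_min = ln((xD*(1-xB))/(xB*(1-xD))) / ln(alpha)
Numerator inside ln: 0.8463 / 0.0063 = 134.333333
ln(134.333333) = 4.900324
ln(alpha) = ln(2.7) = 0.993252
N_min = 4.900324 / 0.993252 = 4.93


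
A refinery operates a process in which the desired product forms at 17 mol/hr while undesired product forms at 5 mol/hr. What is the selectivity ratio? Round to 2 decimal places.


S = desired product rate / undesired product rate
S = 17 / 5
S = 3.40


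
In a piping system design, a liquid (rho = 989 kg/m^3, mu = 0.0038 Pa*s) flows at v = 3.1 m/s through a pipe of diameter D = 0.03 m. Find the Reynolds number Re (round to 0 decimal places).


Re = rho * v * D / mu
Re = 989 * 3.1 * 0.03 / 0.0038
Re = 91.977 / 0.0038
Re = 24204


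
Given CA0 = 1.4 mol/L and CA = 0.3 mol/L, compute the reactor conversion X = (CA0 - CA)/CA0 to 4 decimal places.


X = (CA0 - CA) / CA0
X = (1.4 - 0.3) / 1.4
X = 1.1 / 1.4
X = 0.7857


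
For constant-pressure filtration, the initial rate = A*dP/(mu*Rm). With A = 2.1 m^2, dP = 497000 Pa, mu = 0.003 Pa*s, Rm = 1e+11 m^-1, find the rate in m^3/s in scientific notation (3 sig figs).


rate = A * dP / (mu * Rm)
rate = 2.1 * 497000 / (0.003 * 1e+11)
rate = 1043700.0 / 3.000e+08
rate = 3.48e-03 m^3/s


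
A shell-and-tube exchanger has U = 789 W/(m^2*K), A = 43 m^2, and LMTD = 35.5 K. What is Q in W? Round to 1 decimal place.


Q = U * A * LMTD
Q = 789 * 43 * 35.5
Q = 1204408.5 W


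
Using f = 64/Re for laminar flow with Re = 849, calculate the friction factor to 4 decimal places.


f = 64 / Re
f = 64 / 849
f = 0.0754


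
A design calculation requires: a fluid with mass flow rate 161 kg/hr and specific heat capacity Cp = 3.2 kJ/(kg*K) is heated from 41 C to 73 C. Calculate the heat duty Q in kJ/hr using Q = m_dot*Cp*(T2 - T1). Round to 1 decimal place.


Q = m_dot * Cp * (T2 - T1)
Q = 161 * 3.2 * (73 - 41)
Q = 161 * 3.2 * 32
Q = 16486.4 kJ/hr


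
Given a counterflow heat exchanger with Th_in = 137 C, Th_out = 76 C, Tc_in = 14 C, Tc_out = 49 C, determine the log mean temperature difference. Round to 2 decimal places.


dT1 = Th_in - Tc_out = 137 - 49 = 88
dT2 = Th_out - Tc_in = 76 - 14 = 62
LMTD = (dT1 - dT2) / ln(dT1/dT2)
LMTD = (88 - 62) / ln(88/62)
LMTD = 74.24 K


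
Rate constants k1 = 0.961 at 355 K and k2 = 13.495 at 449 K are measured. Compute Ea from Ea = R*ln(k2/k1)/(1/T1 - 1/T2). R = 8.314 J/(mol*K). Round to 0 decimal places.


Ea = R * ln(k2/k1) / (1/T1 - 1/T2)
ln(k2/k1) = ln(13.495/0.961) = 2.6421001
1/T1 - 1/T2 = 1/355 - 1/449 = 0.000589729916
Ea = 8.314 * 2.6421001 / 0.000589729916
Ea = 37248 J/mol


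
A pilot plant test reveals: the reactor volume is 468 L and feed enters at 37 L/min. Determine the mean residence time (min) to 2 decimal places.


tau = V / v0
tau = 468 / 37
tau = 12.65 min


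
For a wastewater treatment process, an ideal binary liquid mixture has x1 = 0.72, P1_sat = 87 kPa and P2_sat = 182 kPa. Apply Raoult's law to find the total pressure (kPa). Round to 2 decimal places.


P = x1*P1_sat + x2*P2_sat
x2 = 1 - x1 = 1 - 0.72 = 0.28
P = 0.72*87 + 0.28*182
P = 62.64 + 50.96
P = 113.60 kPa


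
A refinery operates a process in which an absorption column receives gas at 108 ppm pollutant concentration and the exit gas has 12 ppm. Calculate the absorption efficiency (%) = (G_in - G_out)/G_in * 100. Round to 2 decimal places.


Efficiency = (G_in - G_out) / G_in * 100%
Efficiency = (108 - 12) / 108 * 100
Efficiency = 96 / 108 * 100
Efficiency = 88.89%


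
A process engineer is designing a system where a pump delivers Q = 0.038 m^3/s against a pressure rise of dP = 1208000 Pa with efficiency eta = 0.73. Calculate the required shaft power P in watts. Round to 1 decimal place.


P = Q * dP / eta
P = 0.038 * 1208000 / 0.73
P = 45904.0 / 0.73
P = 62882.2 W


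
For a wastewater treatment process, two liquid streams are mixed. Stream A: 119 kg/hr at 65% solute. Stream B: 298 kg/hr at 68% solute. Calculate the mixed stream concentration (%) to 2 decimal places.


Mass balance on solute: F1*x1 + F2*x2 = F3*x3
F3 = F1 + F2 = 119 + 298 = 417 kg/hr
x3 = (F1*x1 + F2*x2)/F3
x3 = (119*0.65 + 298*0.68) / 417
x3 = 67.14%


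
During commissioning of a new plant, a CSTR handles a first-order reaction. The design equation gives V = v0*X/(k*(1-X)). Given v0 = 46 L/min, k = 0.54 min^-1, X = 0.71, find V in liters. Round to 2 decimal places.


V = v0 * X / (k * (1 - X))
V = 46 * 0.71 / (0.54 * (1 - 0.71))
V = 32.66 / (0.54 * 0.29)
V = 32.66 / 0.1566
V = 208.56 L


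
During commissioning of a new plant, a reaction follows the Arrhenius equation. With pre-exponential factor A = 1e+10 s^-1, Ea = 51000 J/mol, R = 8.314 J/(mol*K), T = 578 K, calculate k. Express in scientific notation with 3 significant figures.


k = A * exp(-Ea/(R*T))
k = 1e+10 * exp(-51000 / (8.314 * 578))
k = 1e+10 * exp(-10.612857)
k = 2.46e+05


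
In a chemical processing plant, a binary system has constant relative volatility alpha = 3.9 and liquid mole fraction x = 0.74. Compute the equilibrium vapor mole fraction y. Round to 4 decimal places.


y = alpha*x / (1 + (alpha-1)*x)
y = 3.9*0.74 / (1 + (3.9-1)*0.74)
y = 2.886 / (1 + 2.146)
y = 2.886 / 3.146
y = 0.9174
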